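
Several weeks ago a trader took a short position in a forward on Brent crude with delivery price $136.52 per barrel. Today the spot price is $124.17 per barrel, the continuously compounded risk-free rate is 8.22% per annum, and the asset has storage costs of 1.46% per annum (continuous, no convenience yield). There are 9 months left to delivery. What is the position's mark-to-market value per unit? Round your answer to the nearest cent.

Current fair forward for the remaining 9 months: F = S·e^((r + u)·T), (r + u) = 0.0822 + 0.0146 = 0.0968
F = 124.17 · e^(0.0968 × 9/12) = 124.17 × 1.075300 = 133.5200
Value of long forward = (F − K)·e^(−rT) = (133.5200 − 136.52) · e^(−0.0822·9/12)
= -3.0000 × 0.940212 = -2.82
Short position value = −(long value) = $2.82

$2.82 per barrel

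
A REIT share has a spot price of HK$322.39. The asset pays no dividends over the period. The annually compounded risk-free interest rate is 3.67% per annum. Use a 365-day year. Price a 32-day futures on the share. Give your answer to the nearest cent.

F = S · (1+r)^T
= 322.39 × 1.003165
F = HK$323.41

HK$323.41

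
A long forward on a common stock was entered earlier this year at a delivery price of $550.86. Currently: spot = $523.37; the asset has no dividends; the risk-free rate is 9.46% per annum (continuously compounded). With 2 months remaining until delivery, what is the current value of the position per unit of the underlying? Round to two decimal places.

Current fair forward for the remaining 2 months: F = S·e^(r·T), r = 0.0946
F = 523.37 · e^(0.0946 × 2/12) = 523.37 × 1.015892 = 531.6874
Value of long forward = (F − K)·e^(−rT) = (531.6874 − 550.86) · e^(−0.0946·2/12)
= -19.1726 × 0.984357 = -18.87

-$18.87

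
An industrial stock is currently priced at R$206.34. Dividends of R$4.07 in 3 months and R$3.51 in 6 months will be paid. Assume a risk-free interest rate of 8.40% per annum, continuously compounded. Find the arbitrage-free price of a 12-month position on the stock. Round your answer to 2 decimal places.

PV(dividends) I = 4.07·e^(−0.0840·3/12) + 3.51·e^(−0.0840·6/12)
I = 3.9854 + 3.3656 = 7.3510
F = (S − I)·e^(rT) = (206.34 − 7.3510) · e^(0.0840·12/12)
= 198.9890 · e^0.084000 = 198.9890 × 1.087629 = R$216.43

R$216.43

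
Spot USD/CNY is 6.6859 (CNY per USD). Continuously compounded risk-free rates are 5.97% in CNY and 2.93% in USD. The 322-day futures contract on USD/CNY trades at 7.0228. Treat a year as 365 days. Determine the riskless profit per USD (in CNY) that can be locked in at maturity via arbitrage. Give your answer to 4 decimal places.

0.1552 per USD (in CNY)

Fair futures: F* = S·e^(carry·T), with carry = (r_CNY − r_USD) = 0.0597 − 0.0293 = 0.0304
F* = 6.6859 · e^(0.0304 × 322/365) = 6.6859 · e^0.026819 = 6.6859 × 1.027182 = 6.8676
Market 7.0228 > fair 6.8676: forward overpriced → cash-and-carry (buy spot, short the forward).
At maturity, profit = |F_mkt − F*| = |7.0228 − 6.8676| = 0.1552 per USD (in CNY)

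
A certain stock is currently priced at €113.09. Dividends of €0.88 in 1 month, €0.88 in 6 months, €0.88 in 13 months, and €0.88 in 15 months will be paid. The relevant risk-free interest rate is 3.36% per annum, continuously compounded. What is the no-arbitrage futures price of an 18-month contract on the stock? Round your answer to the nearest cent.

€115.32

PV(dividends) I = 0.88·e^(−0.0336·1/12) + 0.88·e^(−0.0336·6/12) + 0.88·e^(−0.0336·13/12) + 0.88·e^(−0.0336·15/12)
I = 0.8775 + 0.8653 + 0.8485 + 0.8438 = 3.4351
F = (S − I)·e^(rT) = (113.09 − 3.4351) · e^(0.0336·18/12)
= 109.6549 · e^0.050400 = 109.6549 × 1.051692 = €115.32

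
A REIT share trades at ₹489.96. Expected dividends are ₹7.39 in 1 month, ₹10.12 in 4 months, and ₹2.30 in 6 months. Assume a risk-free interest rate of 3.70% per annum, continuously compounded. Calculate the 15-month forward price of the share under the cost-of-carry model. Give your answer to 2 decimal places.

₹492.60

PV(dividends) I = 7.39·e^(−0.0370·1/12) + 10.12·e^(−0.0370·4/12) + 2.30·e^(−0.0370·6/12)
I = 7.3672 + 9.9960 + 2.2578 = 19.6210
F = (S − I)·e^(rT) = (489.96 − 19.6210) · e^(0.0370·15/12)
= 470.3390 · e^0.046250 = 470.3390 × 1.047336 = ₹492.60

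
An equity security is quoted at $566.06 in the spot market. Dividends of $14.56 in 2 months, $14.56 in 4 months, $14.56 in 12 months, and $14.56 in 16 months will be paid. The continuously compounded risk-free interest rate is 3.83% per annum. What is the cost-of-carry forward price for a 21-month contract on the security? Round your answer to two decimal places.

$544.68

PV(dividends) I = 14.56·e^(−0.0383·2/12) + 14.56·e^(−0.0383·4/12) + 14.56·e^(−0.0383·12/12) + 14.56·e^(−0.0383·16/12)
I = 14.4674 + 14.3753 + 14.0129 + 13.8351 = 56.6907
F = (S − I)·e^(rT) = (566.06 − 56.6907) · e^(0.0383·21/12)
= 509.3693 · e^0.067025 = 509.3693 × 1.069322 = $544.68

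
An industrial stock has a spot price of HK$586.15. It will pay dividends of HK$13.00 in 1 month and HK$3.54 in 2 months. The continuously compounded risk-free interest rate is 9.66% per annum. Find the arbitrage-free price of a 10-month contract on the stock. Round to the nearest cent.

PV(dividends) I = 13.00·e^(−0.0966·1/12) + 3.54·e^(−0.0966·2/12)
I = 12.8958 + 3.4835 = 16.3793
F = (S − I)·e^(rT) = (586.15 − 16.3793) · e^(0.0966·10/12)
= 569.7707 · e^0.080500 = 569.7707 × 1.083829 = HK$617.53

HK$617.53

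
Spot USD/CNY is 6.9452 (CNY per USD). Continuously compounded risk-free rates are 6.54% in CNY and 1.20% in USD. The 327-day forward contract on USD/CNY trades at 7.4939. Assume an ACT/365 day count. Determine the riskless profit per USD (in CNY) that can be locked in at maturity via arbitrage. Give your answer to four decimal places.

0.2084 per USD (in CNY)

Fair forward: F* = S·e^(carry·T), with carry = (r_CNY − r_USD) = 0.0654 − 0.0120 = 0.0534
F* = 6.9452 · e^(0.0534 × 327/365) = 6.9452 · e^0.047841 = 6.9452 × 1.049004 = 7.2855
Market 7.4939 > fair 7.2855: forward overpriced → cash-and-carry (buy spot, short the forward).
At maturity, profit = |F_mkt − F*| = |7.4939 − 7.2855| = 0.2084 per USD (in CNY)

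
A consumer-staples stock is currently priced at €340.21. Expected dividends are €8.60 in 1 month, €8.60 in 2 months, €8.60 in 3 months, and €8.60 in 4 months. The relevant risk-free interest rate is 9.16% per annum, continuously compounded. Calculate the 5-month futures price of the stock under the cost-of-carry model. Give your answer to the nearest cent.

€318.38

PV(dividends) I = 8.60·e^(−0.0916·1/12) + 8.60·e^(−0.0916·2/12) + 8.60·e^(−0.0916·3/12) + 8.60·e^(−0.0916·4/12)
I = 8.5346 + 8.4697 + 8.4053 + 8.3414 = 33.7510
F = (S − I)·e^(rT) = (340.21 − 33.7510) · e^(0.0916·5/12)
= 306.4590 · e^0.038167 = 306.4590 × 1.038905 = €318.38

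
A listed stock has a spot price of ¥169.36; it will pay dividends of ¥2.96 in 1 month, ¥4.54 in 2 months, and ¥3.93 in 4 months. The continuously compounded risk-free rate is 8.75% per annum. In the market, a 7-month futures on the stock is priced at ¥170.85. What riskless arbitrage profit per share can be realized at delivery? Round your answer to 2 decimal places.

¥4.44 per share

PV(dividends) I = 2.96·e^(−0.0875·1/12) + 4.54·e^(−0.0875·2/12) + 3.93·e^(−0.0875·4/12) = 11.2298
Fair futures F* = (S − I)·e^(rT) = (169.36 − 11.2298)·e^0.051042 = 158.1302 × 1.052367 = 166.4110
Market ¥170.85 > fair 166.4110: forward overpriced → cash-and-carry (borrow at r, buy the stock and collect the dividends, short the forward).
Profit at T = |F_mkt − F*| = |170.85 − 166.4110| = ¥4.44 per share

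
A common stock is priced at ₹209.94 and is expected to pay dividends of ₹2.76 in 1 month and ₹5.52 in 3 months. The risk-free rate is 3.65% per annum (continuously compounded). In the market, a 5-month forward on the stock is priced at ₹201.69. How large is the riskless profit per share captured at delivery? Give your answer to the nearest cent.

₹3.12 per share

PV(dividends) I = 2.76·e^(−0.0365·1/12) + 5.52·e^(−0.0365·3/12) = 8.2215
Fair forward F* = (S − I)·e^(rT) = (209.94 − 8.2215)·e^0.015208 = 201.7185 × 1.015324 = 204.8096
Market ₹201.69 < fair 204.8096: forward underpriced → reverse cash-and-carry (short the stock, invest proceeds at r, pay the dividends, go long the forward).
Profit at T = |F_mkt − F*| = |201.69 − 204.8096| = ₹3.12 per share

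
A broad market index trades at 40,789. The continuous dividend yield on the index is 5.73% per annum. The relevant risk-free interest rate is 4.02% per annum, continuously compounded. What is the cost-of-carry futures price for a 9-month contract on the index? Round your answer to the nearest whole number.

40,269

F = S·e^((r − q)T) = 40789 · e^((0.0402 − 0.0573) × 9/12)
= 40789 · e^-0.012825 = 40789 × 0.987257
F = 40,269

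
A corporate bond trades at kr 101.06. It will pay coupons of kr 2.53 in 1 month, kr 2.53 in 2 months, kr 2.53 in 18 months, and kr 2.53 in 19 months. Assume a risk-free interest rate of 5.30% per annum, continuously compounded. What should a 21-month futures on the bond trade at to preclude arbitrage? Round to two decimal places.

PV(coupons) I = 2.53·e^(−0.0530·1/12) + 2.53·e^(−0.0530·2/12) + 2.53·e^(−0.0530·18/12) + 2.53·e^(−0.0530·19/12)
I = 2.5189 + 2.5078 + 2.3367 + 2.3264 = 9.6898
F = (S − I)·e^(rT) = (101.06 − 9.6898) · e^(0.0530·21/12)
= 91.3702 · e^0.092750 = 91.3702 × 1.097187 = kr 100.25

kr 100.25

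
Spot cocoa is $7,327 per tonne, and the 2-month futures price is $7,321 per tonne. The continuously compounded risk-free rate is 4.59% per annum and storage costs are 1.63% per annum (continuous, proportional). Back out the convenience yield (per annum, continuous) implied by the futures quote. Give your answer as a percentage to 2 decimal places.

F = S·e^((r+u−y)T) ⇒ (r+u−y) = ln(F/S)/T
ln(7321/7327) = -0.000819; /T ⇒ -0.004914
y = r + u − ln(F/S)/T = 0.0459 + 0.0163 + 0.004914 = 0.067114
y = 6.71%

6.71%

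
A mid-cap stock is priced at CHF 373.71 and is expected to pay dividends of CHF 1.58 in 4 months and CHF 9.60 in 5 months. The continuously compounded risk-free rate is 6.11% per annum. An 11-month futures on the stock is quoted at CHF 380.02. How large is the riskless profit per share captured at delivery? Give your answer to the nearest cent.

PV(dividends) I = 1.58·e^(−0.0611·4/12) + 9.60·e^(−0.0611·5/12) = 10.9068
Fair futures F* = (S − I)·e^(rT) = (373.71 − 10.9068)·e^0.056008 = 362.8032 × 1.057606 = 383.7028
Market CHF 380.02 < fair 383.7028: forward underpriced → reverse cash-and-carry (short the stock, invest proceeds at r, pay the dividends, go long the forward).
Profit at T = |F_mkt − F*| = |380.02 − 383.7028| = CHF 3.68 per share

CHF 3.68 per share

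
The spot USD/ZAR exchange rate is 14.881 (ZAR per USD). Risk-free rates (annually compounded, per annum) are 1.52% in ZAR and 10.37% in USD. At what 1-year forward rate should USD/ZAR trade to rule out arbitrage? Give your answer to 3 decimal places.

By covered interest parity, F = S · (1+r_ZAR)^T / (1+r_USD)^T
= 14.881 × 1.015200 / 1.103700 = 14.881 × 0.919815
F = 13.688 ZAR per USD

13.688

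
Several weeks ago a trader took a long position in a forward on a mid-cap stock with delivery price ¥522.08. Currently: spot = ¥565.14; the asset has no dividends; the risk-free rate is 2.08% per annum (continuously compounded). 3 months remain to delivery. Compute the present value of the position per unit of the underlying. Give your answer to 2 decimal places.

¥45.77

Current fair forward for the remaining 3 months: F = S·e^(r·T), r = 0.0208
F = 565.14 · e^(0.0208 × 3/12) = 565.14 × 1.005214 = 568.0866
Value of long forward = (F − K)·e^(−rT) = (568.0866 − 522.08) · e^(−0.0208·3/12)
= 46.0066 × 0.994813 = 45.77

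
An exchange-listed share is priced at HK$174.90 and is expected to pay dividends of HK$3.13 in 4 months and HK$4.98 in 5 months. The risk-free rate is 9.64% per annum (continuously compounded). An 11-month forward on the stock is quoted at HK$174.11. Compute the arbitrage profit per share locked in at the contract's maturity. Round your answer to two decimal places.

PV(dividends) I = 3.13·e^(−0.0964·4/12) + 4.98·e^(−0.0964·5/12) = 7.8150
Fair forward F* = (S − I)·e^(rT) = (174.90 − 7.8150)·e^0.088367 = 167.0850 × 1.092389 = 182.5218
Market HK$174.11 < fair 182.5218: forward underpriced → reverse cash-and-carry (short the stock, invest proceeds at r, pay the dividends, go long the forward).
Profit at T = |F_mkt − F*| = |174.11 − 182.5218| = HK$8.41 per share

HK$8.41 per share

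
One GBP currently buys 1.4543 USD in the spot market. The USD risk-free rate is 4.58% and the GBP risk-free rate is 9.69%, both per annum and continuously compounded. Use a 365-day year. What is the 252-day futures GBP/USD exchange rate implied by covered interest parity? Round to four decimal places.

F = S·e^((r_USD − r_GBP)T) = 1.4543 · e^((0.0458 − 0.0969) × 252/365)
= 1.4543 · e^-0.035280 = 1.4543 × 0.965335
F = 1.4039 USD per GBP

1.4039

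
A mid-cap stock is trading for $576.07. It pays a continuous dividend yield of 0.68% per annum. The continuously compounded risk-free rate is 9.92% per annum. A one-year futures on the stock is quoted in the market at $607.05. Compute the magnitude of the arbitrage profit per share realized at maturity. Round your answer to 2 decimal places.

$24.79 per share

Fair futures: F* = S·e^(carry·T), with carry = (r − q) = 0.0992 − 0.0068 = 0.0924
F* = 576.07 · e^(0.0924 × 12/12) = 576.07 · e^0.092400 = 576.07 × 1.096803 = $631.8353
Market $607.05 < fair $631.8353: forward underpriced → reverse cash-and-carry (short spot, go long the forward).
At maturity, profit = |F_mkt − F*| = |607.05 − 631.8353| = $24.79 per share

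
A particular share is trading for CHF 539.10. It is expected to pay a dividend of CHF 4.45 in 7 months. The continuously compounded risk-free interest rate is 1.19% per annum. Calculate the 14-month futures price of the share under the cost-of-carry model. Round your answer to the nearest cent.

CHF 542.16

PV(dividends) I = 4.45·e^(−0.0119·7/12)
I = 4.4192
F = (S − I)·e^(rT) = (539.10 − 4.4192) · e^(0.0119·14/12)
= 534.6808 · e^0.013883 = 534.6808 × 1.013980 = CHF 542.16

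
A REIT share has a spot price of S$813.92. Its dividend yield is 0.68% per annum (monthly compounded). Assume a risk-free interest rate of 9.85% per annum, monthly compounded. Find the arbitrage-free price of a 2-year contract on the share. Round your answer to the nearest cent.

F = S · (1+r/12)^(12T) / (1+q/12)^(12T)
= 813.92 × 1.216765 / 1.013689 = 813.92 × 1.200334
F = S$976.98

S$976.98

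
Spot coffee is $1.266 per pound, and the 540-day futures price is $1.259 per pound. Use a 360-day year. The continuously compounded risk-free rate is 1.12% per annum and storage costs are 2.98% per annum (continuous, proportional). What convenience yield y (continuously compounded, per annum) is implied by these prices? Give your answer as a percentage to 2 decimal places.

4.47%

F = S·e^((r+u−y)T) ⇒ (r+u−y) = ln(F/S)/T
ln(1.259/1.266) = -0.005545; /T ⇒ -0.003697
y = r + u − ln(F/S)/T = 0.0112 + 0.0298 + 0.003697 = 0.044697
y = 4.47%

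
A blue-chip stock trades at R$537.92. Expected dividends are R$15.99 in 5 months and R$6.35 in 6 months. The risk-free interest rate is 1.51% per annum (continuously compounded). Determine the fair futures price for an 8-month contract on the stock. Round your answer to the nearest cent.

PV(dividends) I = 15.99·e^(−0.0151·5/12) + 6.35·e^(−0.0151·6/12)
I = 15.8897 + 6.3022 = 22.1919
F = (S − I)·e^(rT) = (537.92 − 22.1919) · e^(0.0151·8/12)
= 515.7281 · e^0.010067 = 515.7281 × 1.010118 = R$520.95

R$520.95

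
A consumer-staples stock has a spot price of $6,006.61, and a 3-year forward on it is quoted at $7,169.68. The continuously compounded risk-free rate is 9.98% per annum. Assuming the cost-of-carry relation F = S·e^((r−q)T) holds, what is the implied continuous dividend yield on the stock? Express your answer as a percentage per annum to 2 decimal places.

4.08%

From F = S·e^((r−q)T): (r − q) = ln(F/S)/T
ln(7169.68/6006.61) = ln(1.193632) = 0.177001
(r − q) = 0.177001 / (3) = 0.059000
q = r − ln(F/S)/T = 0.0998 − 0.059000 = 0.040800
q = 4.08%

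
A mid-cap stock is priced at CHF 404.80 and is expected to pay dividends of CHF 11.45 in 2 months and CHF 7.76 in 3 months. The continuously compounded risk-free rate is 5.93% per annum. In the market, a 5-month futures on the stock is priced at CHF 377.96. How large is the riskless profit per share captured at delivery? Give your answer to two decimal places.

PV(dividends) I = 11.45·e^(−0.0593·2/12) + 7.76·e^(−0.0593·3/12) = 18.9832
Fair futures F* = (S − I)·e^(rT) = (404.80 − 18.9832)·e^0.024708 = 385.8168 × 1.025016 = 395.4684
Market CHF 377.96 < fair 395.4684: forward underpriced → reverse cash-and-carry (short the stock, invest proceeds at r, pay the dividends, go long the forward).
Profit at T = |F_mkt − F*| = |377.96 − 395.4684| = CHF 17.51 per share

CHF 17.51 per share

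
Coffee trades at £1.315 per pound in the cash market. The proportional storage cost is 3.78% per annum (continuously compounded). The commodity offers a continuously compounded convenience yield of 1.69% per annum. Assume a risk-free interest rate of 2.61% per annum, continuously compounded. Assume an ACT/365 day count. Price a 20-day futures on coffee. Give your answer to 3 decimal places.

Net carry = r + u − y = 0.0261 + 0.0378 − 0.0169 = 0.0470
F = S·e^((r+u−y)T) = 1.315 · e^(0.0470 × 20/365) = 1.315 · e^0.002575
= 1.315 × 1.002578 = £1.318 per pound

£1.318 per pound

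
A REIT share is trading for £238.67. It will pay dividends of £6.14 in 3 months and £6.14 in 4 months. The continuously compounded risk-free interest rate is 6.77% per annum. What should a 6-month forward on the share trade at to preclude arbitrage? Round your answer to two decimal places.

£234.43

PV(dividends) I = 6.14·e^(−0.0677·3/12) + 6.14·e^(−0.0677·4/12)
I = 6.0370 + 6.0030 = 12.0400
F = (S − I)·e^(rT) = (238.67 − 12.0400) · e^(0.0677·6/12)
= 226.6300 · e^0.033850 = 226.6300 × 1.034429 = £234.43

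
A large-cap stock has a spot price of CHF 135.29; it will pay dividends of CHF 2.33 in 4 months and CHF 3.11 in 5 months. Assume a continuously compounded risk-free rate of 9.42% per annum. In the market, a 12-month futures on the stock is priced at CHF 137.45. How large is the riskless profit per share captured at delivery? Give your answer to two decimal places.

CHF 5.44 per share

PV(dividends) I = 2.33·e^(−0.0942·4/12) + 3.11·e^(−0.0942·5/12) = 5.2483
Fair futures F* = (S − I)·e^(rT) = (135.29 − 5.2483)·e^0.094200 = 130.0417 × 1.098779 = 142.8871
Market CHF 137.45 < fair 142.8871: forward underpriced → reverse cash-and-carry (short the stock, invest proceeds at r, pay the dividends, go long the forward).
Profit at T = |F_mkt − F*| = |137.45 − 142.8871| = CHF 5.44 per share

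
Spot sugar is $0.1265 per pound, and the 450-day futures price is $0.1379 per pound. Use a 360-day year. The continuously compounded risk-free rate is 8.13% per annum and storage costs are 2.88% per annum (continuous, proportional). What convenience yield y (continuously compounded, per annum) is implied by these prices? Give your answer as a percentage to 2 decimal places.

F = S·e^((r+u−y)T) ⇒ (r+u−y) = ln(F/S)/T
ln(0.1379/0.1265) = 0.086286; /T ⇒ 0.069029
y = r + u − ln(F/S)/T = 0.0813 + 0.0288 − 0.069029 = 0.041071
y = 4.11%

4.11%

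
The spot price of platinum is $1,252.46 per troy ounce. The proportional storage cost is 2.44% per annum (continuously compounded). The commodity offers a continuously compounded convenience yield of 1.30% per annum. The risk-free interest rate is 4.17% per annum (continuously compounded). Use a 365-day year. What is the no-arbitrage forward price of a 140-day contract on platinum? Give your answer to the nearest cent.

$1,278.23 per troy ounce

Net carry = r + u − y = 0.0417 + 0.0244 − 0.0130 = 0.0531
F = S·e^((r+u−y)T) = 1252.46 · e^(0.0531 × 140/365) = 1252.46 · e^0.02036712
= 1252.46 × 1.02057595 = $1,278.23 per troy ounce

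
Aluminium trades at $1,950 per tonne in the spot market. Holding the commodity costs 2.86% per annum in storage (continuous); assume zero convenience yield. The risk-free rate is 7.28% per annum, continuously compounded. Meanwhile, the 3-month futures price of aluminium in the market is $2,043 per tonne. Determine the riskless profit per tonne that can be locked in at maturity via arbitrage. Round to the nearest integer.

Fair futures: F* = S·e^(carry·T), with carry = (r + u) = 0.0728 + 0.0286 = 0.1014
F* = 1950 · e^(0.1014 × 3/12) = 1950 · e^0.025350 = 1950 × 1.025674 = $2000.0643
Market $2043 > fair $2000.0643: forward overpriced → cash-and-carry (buy spot, short the forward).
At maturity, profit = |F_mkt − F*| = |2043 − 2000.0643| = $43 per tonne

$43 per tonne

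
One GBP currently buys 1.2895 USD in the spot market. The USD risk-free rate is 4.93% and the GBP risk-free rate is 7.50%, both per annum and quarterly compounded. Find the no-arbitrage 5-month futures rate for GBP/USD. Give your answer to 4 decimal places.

1.2760

By covered interest parity, F = S · (1+r_USD/4)^(4T) / (1+r_GBP/4)^(4T)
= 1.2895 × 1.020626 / 1.031445 = 1.2895 × 0.989511
F = 1.2760 USD per GBP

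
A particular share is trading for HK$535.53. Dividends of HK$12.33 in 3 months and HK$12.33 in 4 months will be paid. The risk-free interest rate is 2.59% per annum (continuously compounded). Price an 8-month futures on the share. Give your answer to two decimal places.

HK$519.96

PV(dividends) I = 12.33·e^(−0.0259·3/12) + 12.33·e^(−0.0259·4/12)
I = 12.2504 + 12.2240 = 24.4744
F = (S − I)·e^(rT) = (535.53 − 24.4744) · e^(0.0259·8/12)
= 511.0556 · e^0.017267 = 511.0556 × 1.017417 = HK$519.96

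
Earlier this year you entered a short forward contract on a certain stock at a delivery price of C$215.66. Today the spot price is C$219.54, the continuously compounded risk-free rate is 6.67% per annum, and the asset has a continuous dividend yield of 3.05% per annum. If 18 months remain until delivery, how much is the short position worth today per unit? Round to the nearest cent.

-C$14.59

Current fair forward for the remaining 18 months: F = S·e^((r − q)·T), (r − q) = 0.0667 − 0.0305 = 0.0362
F = 219.54 · e^(0.0362 × 18/12) = 219.54 × 1.055801 = 231.7906
Value of long forward = (F − K)·e^(−rT) = (231.7906 − 215.66) · e^(−0.0667·18/12)
= 16.1306 × 0.904792 = 14.59
Short position value = −(long value) = -C$14.59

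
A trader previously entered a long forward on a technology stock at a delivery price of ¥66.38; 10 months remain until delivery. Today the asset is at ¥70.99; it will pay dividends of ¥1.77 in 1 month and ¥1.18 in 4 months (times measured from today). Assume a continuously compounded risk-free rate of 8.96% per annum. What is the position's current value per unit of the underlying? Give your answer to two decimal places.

PV(remaining dividends) I = 1.77·e^(−0.0896·1/12) + 1.18·e^(−0.0896·4/12) = 2.9021
Current forward F = (S − I)·e^(rT) = (70.99 − 2.9021)·e^(0.0896·10/12) = 68.0879 × 1.077525 = 73.3664
Value (long) = (F − K)·e^(−rT) = (73.3664 − 66.38) × 0.928053 = 6.4837
Value = ¥6.48

¥6.48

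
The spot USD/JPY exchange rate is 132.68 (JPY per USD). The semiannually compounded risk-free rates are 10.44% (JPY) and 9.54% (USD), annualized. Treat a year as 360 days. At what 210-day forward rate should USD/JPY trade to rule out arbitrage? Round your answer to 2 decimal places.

By covered interest parity, F = S · (1+r_JPY/2)^(2T) / (1+r_USD/2)^(2T)
= 132.68 × 1.061161 / 1.055868 = 132.68 × 1.005013
F = 133.35 JPY per USD

133.35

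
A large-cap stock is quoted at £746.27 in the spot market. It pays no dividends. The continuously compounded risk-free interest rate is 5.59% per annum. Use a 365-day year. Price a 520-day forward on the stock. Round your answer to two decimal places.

F = S·e^(rT) = 746.27 · e^(0.0559 × 520/365)
= 746.27 · e^0.079638 = 746.27 × 1.082895
F = £808.13

£808.13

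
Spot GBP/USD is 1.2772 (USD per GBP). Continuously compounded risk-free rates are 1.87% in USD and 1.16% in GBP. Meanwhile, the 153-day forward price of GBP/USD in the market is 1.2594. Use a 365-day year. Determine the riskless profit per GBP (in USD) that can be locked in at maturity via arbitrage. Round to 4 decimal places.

0.0216 per GBP (in USD)

Fair forward: F* = S·e^(carry·T), with carry = (r_USD − r_GBP) = 0.0187 − 0.0116 = 0.0071
F* = 1.2772 · e^(0.0071 × 153/365) = 1.2772 · e^0.002976 = 1.2772 × 1.002980 = 1.2810
Market 1.2594 < fair 1.2810: forward underpriced → reverse cash-and-carry (short spot, go long the forward).
At maturity, profit = |F_mkt − F*| = |1.2594 − 1.2810| = 0.0216 per GBP (in USD)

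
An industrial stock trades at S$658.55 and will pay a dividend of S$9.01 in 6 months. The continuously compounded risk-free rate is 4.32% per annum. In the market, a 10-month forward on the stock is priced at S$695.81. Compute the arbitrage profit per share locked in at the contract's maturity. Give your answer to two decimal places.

S$22.26 per share

PV(dividends) I = 9.01·e^(−0.0432·6/12) = 8.8175
Fair forward F* = (S − I)·e^(rT) = (658.55 − 8.8175)·e^0.036000 = 649.7325 × 1.036656 = 673.5491
Market S$695.81 > fair 673.5491: forward overpriced → cash-and-carry (borrow at r, buy the stock and collect the dividends, short the forward).
Profit at T = |F_mkt − F*| = |695.81 − 673.5491| = S$22.26 per share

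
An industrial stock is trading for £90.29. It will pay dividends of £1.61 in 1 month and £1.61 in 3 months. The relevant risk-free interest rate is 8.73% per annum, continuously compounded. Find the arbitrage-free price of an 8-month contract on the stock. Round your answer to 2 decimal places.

£92.34

PV(dividends) I = 1.61·e^(−0.0873·1/12) + 1.61·e^(−0.0873·3/12)
I = 1.5983 + 1.5752 = 3.1735
F = (S − I)·e^(rT) = (90.29 − 3.1735) · e^(0.0873·8/12)
= 87.1165 · e^0.058200 = 87.1165 × 1.059927 = £92.34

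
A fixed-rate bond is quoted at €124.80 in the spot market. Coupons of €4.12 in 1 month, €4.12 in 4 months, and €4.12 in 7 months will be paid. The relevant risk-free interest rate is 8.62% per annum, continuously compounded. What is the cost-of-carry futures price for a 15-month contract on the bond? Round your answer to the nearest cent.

€125.62

PV(coupons) I = 4.12·e^(−0.0862·1/12) + 4.12·e^(−0.0862·4/12) + 4.12·e^(−0.0862·7/12)
I = 4.0905 + 4.0033 + 3.9180 = 12.0118
F = (S − I)·e^(rT) = (124.80 − 12.0118) · e^(0.0862·15/12)
= 112.7882 · e^0.107750 = 112.7882 × 1.113769 = €125.62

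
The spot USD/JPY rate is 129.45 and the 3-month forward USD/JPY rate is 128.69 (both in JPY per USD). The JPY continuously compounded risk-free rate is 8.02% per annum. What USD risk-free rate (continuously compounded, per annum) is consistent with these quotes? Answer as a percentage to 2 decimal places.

10.38%

F = S·e^((r_JPY − r_USD)T) ⇒ r_USD = r_JPY − ln(F/S)/T
ln(128.69/129.45) = -0.005888; /(3/12) = -0.023552
r_USD = 0.0802 + 0.023552 = 0.103752
r_USD = 10.38%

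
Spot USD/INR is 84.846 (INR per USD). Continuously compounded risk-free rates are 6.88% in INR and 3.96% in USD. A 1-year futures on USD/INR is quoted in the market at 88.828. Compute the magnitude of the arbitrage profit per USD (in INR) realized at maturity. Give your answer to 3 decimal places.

Fair futures: F* = S·e^(carry·T), with carry = (r_INR − r_USD) = 0.0688 − 0.0396 = 0.0292
F* = 84.846 · e^(0.0292 × 1) = 84.846 · e^0.029200 = 84.846 × 1.029630 = 87.3600
Market 88.828 > fair 87.3600: forward overpriced → cash-and-carry (buy spot, short the forward).
At maturity, profit = |F_mkt − F*| = |88.828 − 87.3600| = 1.468 per USD (in INR)

1.468 per USD (in INR)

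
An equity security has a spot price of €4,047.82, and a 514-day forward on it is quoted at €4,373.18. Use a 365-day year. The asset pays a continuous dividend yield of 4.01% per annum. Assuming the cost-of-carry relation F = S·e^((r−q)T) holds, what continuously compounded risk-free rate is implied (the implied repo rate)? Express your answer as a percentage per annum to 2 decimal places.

9.50%

From F = S·e^((r−q)T): (r − q) = ln(F/S)/T
ln(4373.18/4047.82) = ln(1.080379) = 0.077312
(r − q) = 0.077312 / (514/365) = 0.054901
r = ln(F/S)/T + q = 0.054901 + 0.0401 = 0.095001
r = 9.50%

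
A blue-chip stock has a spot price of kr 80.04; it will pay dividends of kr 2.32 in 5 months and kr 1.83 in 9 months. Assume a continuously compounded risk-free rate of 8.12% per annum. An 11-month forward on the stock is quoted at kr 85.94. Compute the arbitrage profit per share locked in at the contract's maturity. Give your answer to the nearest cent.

kr 3.99 per share

PV(dividends) I = 2.32·e^(−0.0812·5/12) + 1.83·e^(−0.0812·9/12) = 3.9647
Fair forward F* = (S − I)·e^(rT) = (80.04 − 3.9647)·e^0.074433 = 76.0753 × 1.077273 = 81.9539
Market kr 85.94 > fair 81.9539: forward overpriced → cash-and-carry (borrow at r, buy the stock and collect the dividends, short the forward).
Profit at T = |F_mkt − F*| = |85.94 − 81.9539| = kr 3.99 per share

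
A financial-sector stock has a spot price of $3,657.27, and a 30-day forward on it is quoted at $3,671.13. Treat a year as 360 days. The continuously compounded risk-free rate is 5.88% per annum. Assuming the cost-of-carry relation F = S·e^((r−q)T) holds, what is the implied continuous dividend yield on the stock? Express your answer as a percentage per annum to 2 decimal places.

From F = S·e^((r−q)T): (r − q) = ln(F/S)/T
ln(3671.13/3657.27) = ln(1.003790) = 0.003783
(r − q) = 0.003783 / (30/360) = 0.045396
q = r − ln(F/S)/T = 0.0588 − 0.045396 = 0.013404
q = 1.34%

1.34%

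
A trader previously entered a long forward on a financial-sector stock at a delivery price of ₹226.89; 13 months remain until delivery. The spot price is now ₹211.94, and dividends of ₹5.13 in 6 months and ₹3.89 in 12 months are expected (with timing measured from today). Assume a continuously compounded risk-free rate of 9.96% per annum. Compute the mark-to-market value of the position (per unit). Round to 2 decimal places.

-₹0.15

PV(remaining dividends) I = 5.13·e^(−0.0996·6/12) + 3.89·e^(−0.0996·12/12) = 8.4020
Current forward F = (S − I)·e^(rT) = (211.94 − 8.4020)·e^(0.0996·13/12) = 203.5380 × 1.113936 = 226.7283
Value (long) = (F − K)·e^(−rT) = (226.7283 − 226.89) × 0.897717 = -0.1452
Value = -₹0.15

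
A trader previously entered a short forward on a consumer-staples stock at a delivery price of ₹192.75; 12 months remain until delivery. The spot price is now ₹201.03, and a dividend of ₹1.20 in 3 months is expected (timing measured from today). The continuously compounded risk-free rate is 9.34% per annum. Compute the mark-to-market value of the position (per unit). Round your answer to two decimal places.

-₹24.30

PV(remaining dividends) I = 1.20·e^(−0.0934·3/12) = 1.1723
Current forward F = (S − I)·e^(rT) = (201.03 − 1.1723)·e^(0.0934·12/12) = 199.8577 × 1.097901 = 219.4240
Value (long) = (F − K)·e^(−rT) = (219.4240 − 192.75) × 0.910829 = 24.2955
Short position value = −(long value) = -₹24.30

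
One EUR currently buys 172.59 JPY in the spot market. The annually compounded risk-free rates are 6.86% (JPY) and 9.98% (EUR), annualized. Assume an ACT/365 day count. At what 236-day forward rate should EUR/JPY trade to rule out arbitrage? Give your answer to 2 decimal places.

By covered interest parity, F = S · (1+r_JPY)^T / (1+r_EUR)^T
= 172.59 × 1.043833 / 1.063439 = 172.59 × 0.981564
F = 169.41 JPY per EUR

169.41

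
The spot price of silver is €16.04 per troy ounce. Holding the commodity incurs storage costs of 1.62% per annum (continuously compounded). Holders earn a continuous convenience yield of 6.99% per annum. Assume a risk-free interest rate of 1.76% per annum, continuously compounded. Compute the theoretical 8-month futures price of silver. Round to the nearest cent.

Net carry = r + u − y = 0.0176 + 0.0162 − 0.0699 = -0.0361
F = S·e^((r+u−y)T) = 16.04 · e^(-0.0361 × 8/12) = 16.04 · e^-0.024067
= 16.04 × 0.976220 = €15.66 per troy ounce

€15.66 per troy ounce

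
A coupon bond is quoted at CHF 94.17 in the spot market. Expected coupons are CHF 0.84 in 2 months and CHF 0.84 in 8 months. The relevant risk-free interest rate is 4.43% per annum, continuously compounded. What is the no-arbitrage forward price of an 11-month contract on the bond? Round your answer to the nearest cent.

CHF 96.36

PV(coupons) I = 0.84·e^(−0.0443·2/12) + 0.84·e^(−0.0443·8/12)
I = 0.8338 + 0.8156 = 1.6494
F = (S − I)·e^(rT) = (94.17 − 1.6494) · e^(0.0443·11/12)
= 92.5206 · e^0.040608 = 92.5206 × 1.041444 = CHF 96.36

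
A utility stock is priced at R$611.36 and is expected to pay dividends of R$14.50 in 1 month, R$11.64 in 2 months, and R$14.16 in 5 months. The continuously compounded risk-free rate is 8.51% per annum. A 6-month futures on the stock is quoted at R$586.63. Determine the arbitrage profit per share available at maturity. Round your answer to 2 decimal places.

R$10.05 per share

PV(dividends) I = 14.50·e^(−0.0851·1/12) + 11.64·e^(−0.0851·2/12) + 14.16·e^(−0.0851·5/12) = 39.5403
Fair futures F* = (S − I)·e^(rT) = (611.36 − 39.5403)·e^0.042550 = 571.8197 × 1.043468 = 596.6756
Market R$586.63 < fair 596.6756: forward underpriced → reverse cash-and-carry (short the stock, invest proceeds at r, pay the dividends, go long the forward).
Profit at T = |F_mkt − F*| = |586.63 − 596.6756| = R$10.05 per share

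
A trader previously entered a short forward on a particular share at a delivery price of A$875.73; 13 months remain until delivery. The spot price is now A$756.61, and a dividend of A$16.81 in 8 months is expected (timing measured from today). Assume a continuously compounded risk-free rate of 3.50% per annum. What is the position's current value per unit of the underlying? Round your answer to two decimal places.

A$102.96

PV(remaining dividends) I = 16.81·e^(−0.0350·8/12) = 16.4223
Current forward F = (S − I)·e^(rT) = (756.61 − 16.4223)·e^(0.0350·13/12) = 740.1877 × 1.038645 = 768.7923
Value (long) = (F − K)·e^(−rT) = (768.7923 − 875.73) × 0.962793 = -102.9589
Short position value = −(long value) = A$102.96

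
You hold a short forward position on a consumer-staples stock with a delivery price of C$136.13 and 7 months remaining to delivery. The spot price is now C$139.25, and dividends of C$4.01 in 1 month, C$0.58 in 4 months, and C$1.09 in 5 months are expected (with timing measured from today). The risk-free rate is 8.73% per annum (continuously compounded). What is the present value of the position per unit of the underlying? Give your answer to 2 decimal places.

-C$4.28

PV(remaining dividends) I = 4.01·e^(−0.0873·1/12) + 0.58·e^(−0.0873·4/12) + 1.09·e^(−0.0873·5/12) = 5.5954
Current forward F = (S − I)·e^(rT) = (139.25 − 5.5954)·e^(0.0873·7/12) = 133.6546 × 1.052244 = 140.6373
Value (long) = (F − K)·e^(−rT) = (140.6373 − 136.13) × 0.950350 = 4.2835
Short position value = −(long value) = -C$4.28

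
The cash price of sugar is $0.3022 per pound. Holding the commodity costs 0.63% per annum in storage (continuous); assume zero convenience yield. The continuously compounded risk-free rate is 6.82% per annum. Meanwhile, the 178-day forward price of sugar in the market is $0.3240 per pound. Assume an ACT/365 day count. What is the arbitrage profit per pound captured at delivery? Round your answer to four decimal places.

Fair forward: F* = S·e^(carry·T), with carry = (r + u) = 0.0682 + 0.0063 = 0.0745
F* = 0.3022 · e^(0.0745 × 178/365) = 0.3022 · e^0.036332 = 0.3022 × 1.037000 = $0.3134
Market $0.3240 > fair $0.3134: forward overpriced → cash-and-carry (buy spot, short the forward).
At maturity, profit = |F_mkt − F*| = |0.3240 − 0.3134| = $0.0106 per pound

$0.0106 per pound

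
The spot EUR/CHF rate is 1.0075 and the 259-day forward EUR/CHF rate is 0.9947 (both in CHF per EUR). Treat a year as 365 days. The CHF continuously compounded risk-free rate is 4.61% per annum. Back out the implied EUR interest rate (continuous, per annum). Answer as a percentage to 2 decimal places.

F = S·e^((r_CHF − r_EUR)T) ⇒ r_EUR = r_CHF − ln(F/S)/T
ln(0.9947/1.0075) = -0.012786; /(259/365) = -0.018019
r_EUR = 0.0461 + 0.018019 = 0.064119
r_EUR = 6.41%

6.41%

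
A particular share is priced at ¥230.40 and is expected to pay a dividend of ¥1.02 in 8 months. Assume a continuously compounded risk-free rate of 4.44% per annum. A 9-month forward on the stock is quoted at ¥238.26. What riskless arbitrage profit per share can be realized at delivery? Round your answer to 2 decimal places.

PV(dividends) I = 1.02·e^(−0.0444·8/12) = 0.9903
Fair forward F* = (S − I)·e^(rT) = (230.40 − 0.9903)·e^0.033300 = 229.4097 × 1.033861 = 237.1777
Market ¥238.26 > fair 237.1777: forward overpriced → cash-and-carry (borrow at r, buy the stock and collect the dividends, short the forward).
Profit at T = |F_mkt − F*| = |238.26 − 237.1777| = ¥1.08 per share

¥1.08 per share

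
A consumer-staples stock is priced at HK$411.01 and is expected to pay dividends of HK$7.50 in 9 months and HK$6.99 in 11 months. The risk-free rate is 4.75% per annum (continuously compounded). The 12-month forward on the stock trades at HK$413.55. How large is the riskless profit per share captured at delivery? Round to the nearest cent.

HK$2.85 per share

PV(dividends) I = 7.50·e^(−0.0475·9/12) + 6.99·e^(−0.0475·11/12) = 13.9297
Fair forward F* = (S − I)·e^(rT) = (411.01 − 13.9297)·e^0.047500 = 397.0803 × 1.048646 = 416.3967
Market HK$413.55 < fair 416.3967: forward underpriced → reverse cash-and-carry (short the stock, invest proceeds at r, pay the dividends, go long the forward).
Profit at T = |F_mkt − F*| = |413.55 − 416.3967| = HK$2.85 per share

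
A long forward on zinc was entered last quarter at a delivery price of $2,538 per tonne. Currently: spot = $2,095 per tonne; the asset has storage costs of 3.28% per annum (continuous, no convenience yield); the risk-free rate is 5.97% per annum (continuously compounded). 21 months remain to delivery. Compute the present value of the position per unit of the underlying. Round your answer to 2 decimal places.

Current fair forward for the remaining 21 months: F = S·e^((r + u)·T), (r + u) = 0.0597 + 0.0328 = 0.0925
F = 2095 · e^(0.0925 × 21/12) = 2095 × 1.17571327 = 2463.1193
Value of long forward = (F − K)·e^(−rT) = (2463.1193 − 2538) · e^(−0.0597·21/12)
= -74.8807 × 0.90079732 = -67.45

-$67.45 per tonne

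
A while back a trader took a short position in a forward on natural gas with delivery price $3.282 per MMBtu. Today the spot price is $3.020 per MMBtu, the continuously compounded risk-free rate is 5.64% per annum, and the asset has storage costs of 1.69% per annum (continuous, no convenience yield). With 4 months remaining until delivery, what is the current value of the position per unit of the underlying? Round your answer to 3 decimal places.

Current fair forward for the remaining 4 months: F = S·e^((r + u)·T), (r + u) = 0.0564 + 0.0169 = 0.0733
F = 3.020 · e^(0.0733 × 4/12) = 3.020 × 1.024734 = 3.0947
Value of long forward = (F − K)·e^(−rT) = (3.0947 − 3.282) · e^(−0.0564·4/12)
= -0.1873 × 0.981376 = -0.184
Short position value = −(long value) = $0.184

$0.184 per MMBtu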